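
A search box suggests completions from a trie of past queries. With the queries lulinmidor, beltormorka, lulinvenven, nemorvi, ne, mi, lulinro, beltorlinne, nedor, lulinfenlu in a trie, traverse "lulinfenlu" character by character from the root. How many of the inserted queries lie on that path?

1

Traverse "lulinfenlu" character by character; count nodes along the way that are marked as word ends.
Prefixes of the query that are stored words: "lulinfenlu"
Count: 1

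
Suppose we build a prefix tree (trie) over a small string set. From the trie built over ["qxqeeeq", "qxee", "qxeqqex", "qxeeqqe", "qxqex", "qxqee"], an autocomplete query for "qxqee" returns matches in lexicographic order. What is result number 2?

DFS of the "qxqee" subtree visits, in order: "qxqee", "qxqeeeq"
Position 2: qxqeeeq

qxqeeeq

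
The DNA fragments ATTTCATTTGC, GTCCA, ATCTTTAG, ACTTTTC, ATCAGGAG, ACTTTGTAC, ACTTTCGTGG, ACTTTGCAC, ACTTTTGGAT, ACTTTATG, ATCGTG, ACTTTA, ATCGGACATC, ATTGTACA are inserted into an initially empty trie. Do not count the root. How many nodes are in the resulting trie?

For each word, the new-node count is its length minus the longest prefix already in the trie:
  "ATTTCATTTGC" → 11 new (A, T, T, T, C, A, T, T, T, G, C)
  "GTCCA" → 5 new (G, T, C, C, A)
  "ATCTTTAG" → prefix "AT" already present; 6 new (C, T, T, T, A, G)
  "ACTTTTC" → prefix "A" already present; 6 new (C, T, T, T, T, C)
  "ATCAGGAG" → prefix "ATC" already present; 5 new (A, G, G, A, G)
  "ACTTTGTAC" → prefix "ACTTT" already present; 4 new (G, T, A, C)
  "ACTTTCGTGG" → prefix "ACTTT" already present; 5 new (C, G, T, G, G)
  "ACTTTGCAC" → prefix "ACTTTG" already present; 3 new (C, A, C)
  "ACTTTTGGAT" → prefix "ACTTTT" already present; 4 new (G, G, A, T)
  "ACTTTATG" → prefix "ACTTT" already present; 3 new (A, T, G)
  "ATCGTG" → prefix "ATC" already present; 3 new (G, T, G)
  "ACTTTA" → prefix "ACTTTA" already present; 0 new (none)
  "ATCGGACATC" → prefix "ATCG" already present; 6 new (G, A, C, A, T, C)
  "ATTGTACA" → prefix "ATT" already present; 5 new (G, T, A, C, A)
Total nodes = 11 + 5 + 6 + 6 + 5 + 4 + 5 + 3 + 4 + 3 + 3 + 0 + 6 + 5 = 66

66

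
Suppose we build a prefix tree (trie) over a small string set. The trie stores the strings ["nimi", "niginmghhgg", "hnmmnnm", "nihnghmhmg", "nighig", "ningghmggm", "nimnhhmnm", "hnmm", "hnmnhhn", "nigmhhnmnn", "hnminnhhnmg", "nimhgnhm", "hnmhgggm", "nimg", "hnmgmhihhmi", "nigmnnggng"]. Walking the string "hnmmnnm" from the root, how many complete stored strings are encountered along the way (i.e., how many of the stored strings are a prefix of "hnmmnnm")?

2

Traverse "hnmmnnm" character by character; count nodes along the way that are marked as word ends.
Prefixes of the query that are stored words: "hnmm", "hnmmnnm"
Count: 2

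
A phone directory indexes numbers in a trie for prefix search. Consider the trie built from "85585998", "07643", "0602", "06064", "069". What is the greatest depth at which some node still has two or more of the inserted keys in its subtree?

Equivalently: take the maximum, over all pairs, of their longest common prefix length.
"0602" and "06064" agree on "060" (3 characters) before diverging; nothing deeper is shared.
Longest shared-prefix length: 3

3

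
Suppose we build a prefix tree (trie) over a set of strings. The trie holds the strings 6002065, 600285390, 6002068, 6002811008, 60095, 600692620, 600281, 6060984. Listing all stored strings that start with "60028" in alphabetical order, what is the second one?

6002811008

Filter for "60028…" and sort: "600281", "6002811008", "600285390"
The 2nd is 6002811008.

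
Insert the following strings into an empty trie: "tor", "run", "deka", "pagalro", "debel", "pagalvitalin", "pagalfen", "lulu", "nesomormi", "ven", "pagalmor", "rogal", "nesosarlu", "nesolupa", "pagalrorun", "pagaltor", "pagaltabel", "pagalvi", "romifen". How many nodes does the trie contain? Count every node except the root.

77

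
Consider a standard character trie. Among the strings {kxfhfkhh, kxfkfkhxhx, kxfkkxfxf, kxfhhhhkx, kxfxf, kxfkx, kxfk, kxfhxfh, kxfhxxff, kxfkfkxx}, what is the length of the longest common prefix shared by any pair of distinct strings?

Equivalently: take the maximum, over all pairs, of their longest common prefix length.
e.g. "kxfkfkhxhx" and "kxfkfkxx" share the prefix "kxfkfk" of length 6; no pair shares a longer one.
Longest shared-prefix length: 6

6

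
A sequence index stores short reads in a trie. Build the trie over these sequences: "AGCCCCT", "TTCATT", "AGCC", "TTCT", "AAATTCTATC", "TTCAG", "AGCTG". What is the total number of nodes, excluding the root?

26

For each word, the new-node count is its length minus the longest prefix already in the trie:
  "AGCCCCT" → 7 new (A, G, C, C, C, C, T)
  "TTCATT" → 6 new (T, T, C, A, T, T)
  "AGCC" → prefix "AGCC" already present; 0 new (none)
  "TTCT" → prefix "TTC" already present; 1 new (T)
  "AAATTCTATC" → prefix "A" already present; 9 new (A, A, T, T, C, T, A, T, C)
  "TTCAG" → prefix "TTCA" already present; 1 new (G)
  "AGCTG" → prefix "AGC" already present; 2 new (T, G)
Total nodes = 7 + 6 + 0 + 1 + 9 + 1 + 2 = 26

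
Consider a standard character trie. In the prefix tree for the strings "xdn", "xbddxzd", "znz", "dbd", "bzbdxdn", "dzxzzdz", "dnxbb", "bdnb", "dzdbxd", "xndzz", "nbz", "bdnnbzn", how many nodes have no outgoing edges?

Leaves are exactly the stored words that no other stored word extends.
Those words: "bdnb", "bdnnbzn", "bzbdxdn", "dbd", "dnxbb", "dzdbxd", "dzxzzdz", "nbz", "xbddxzd", "xdn", "xndzz", "znz"
Leaf count: 12

12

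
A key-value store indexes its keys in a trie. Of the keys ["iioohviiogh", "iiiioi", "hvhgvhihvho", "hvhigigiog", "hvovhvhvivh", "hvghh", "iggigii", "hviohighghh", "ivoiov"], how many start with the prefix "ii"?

2

Walk to "ii"; the words in its subtree are exactly those with that prefix.
Matches: "iiiioi", "iioohviiogh"
Count: 2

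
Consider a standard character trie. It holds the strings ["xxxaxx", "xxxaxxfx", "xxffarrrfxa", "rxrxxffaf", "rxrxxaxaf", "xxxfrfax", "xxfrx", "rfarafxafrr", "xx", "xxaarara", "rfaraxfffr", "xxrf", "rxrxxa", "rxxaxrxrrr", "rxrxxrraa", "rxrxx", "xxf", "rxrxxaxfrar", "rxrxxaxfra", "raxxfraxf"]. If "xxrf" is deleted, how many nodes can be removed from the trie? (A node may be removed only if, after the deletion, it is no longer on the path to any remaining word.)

After clearing the end-marker at "xxrf", prune upward until reaching a node still needed by another word.
The suffix "rf" (2 nodes) is used only by "xxrf"; the node for "xx" still has the child "x", so pruning stops there.
Nodes removed: 2

2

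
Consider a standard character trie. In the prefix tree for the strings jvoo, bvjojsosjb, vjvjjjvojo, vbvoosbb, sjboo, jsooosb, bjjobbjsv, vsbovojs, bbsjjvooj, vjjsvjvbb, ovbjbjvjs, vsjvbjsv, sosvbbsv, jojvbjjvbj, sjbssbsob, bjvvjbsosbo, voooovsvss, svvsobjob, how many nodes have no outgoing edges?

A leaf is a node with no children — equivalently, the end of a word that is not a proper prefix of any other stored word.
Those words: "bbsjjvooj", "bjjobbjsv", "bjvvjbsosbo", "bvjojsosjb", "jojvbjjvbj", "jsooosb", "jvoo", "ovbjbjvjs", "sjboo", "sjbssbsob", "sosvbbsv", "svvsobjob", "vbvoosbb", "vjjsvjvbb", "vjvjjjvojo", "voooovsvss", "vsbovojs", "vsjvbjsv"
Leaf count: 18

18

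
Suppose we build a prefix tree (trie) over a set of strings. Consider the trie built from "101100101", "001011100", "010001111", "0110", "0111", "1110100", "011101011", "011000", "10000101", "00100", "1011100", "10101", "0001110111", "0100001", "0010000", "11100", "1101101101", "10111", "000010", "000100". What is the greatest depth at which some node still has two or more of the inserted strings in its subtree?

Equivalently: take the maximum, over all pairs, of their longest common prefix length.
e.g. "00100" and "0010000" share the prefix "00100" of length 5; no pair shares a longer one.
Longest shared-prefix length: 5

5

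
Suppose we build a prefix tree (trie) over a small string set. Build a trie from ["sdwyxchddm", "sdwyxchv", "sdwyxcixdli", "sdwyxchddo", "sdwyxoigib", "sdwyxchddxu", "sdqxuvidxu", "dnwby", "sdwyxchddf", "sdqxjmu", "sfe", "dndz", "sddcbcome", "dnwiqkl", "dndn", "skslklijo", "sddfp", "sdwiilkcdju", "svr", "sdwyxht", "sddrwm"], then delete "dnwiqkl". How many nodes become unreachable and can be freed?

After clearing the end-marker at "dnwiqkl", prune upward until reaching a node still needed by another word.
The suffix "iqkl" (4 nodes) is used only by "dnwiqkl"; the node for "dnw" still has the child "b", so pruning stops there.
Nodes removed: 4

4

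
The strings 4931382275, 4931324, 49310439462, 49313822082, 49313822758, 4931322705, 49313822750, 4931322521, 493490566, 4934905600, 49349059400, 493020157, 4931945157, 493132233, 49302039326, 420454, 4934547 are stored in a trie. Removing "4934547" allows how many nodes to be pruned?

A node on "4934547"'s path can go only if nothing else ends at it or branches off below it.
The suffix "547" (3 nodes) is used only by "4934547"; the node for "4934" still has the child "9", so pruning stops there.
Nodes removed: 3

3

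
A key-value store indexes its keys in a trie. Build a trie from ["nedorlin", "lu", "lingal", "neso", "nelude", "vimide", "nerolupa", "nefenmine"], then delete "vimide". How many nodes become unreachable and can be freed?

After clearing the end-marker at "vimide", prune upward until reaching a node still needed by another word.
No other word shares any prefix with "vimide", so all 6 of its nodes go.
Nodes removed: 6

6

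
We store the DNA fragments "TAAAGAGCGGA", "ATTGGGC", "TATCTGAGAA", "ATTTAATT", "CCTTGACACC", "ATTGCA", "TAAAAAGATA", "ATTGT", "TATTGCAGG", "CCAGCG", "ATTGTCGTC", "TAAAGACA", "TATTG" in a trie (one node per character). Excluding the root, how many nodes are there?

66

For each word, the new-node count is its length minus the longest prefix already in the trie:
  "TAAAGAGCGGA" → 11 new (T, A, A, A, G, A, G, C, G, G, A)
  "ATTGGGC" → 7 new (A, T, T, G, G, G, C)
  "TATCTGAGAA" → prefix "TA" already present; 8 new (T, C, T, G, A, G, A, A)
  "ATTTAATT" → prefix "ATT" already present; 5 new (T, A, A, T, T)
  "CCTTGACACC" → 10 new (C, C, T, T, G, A, C, A, C, C)
  "ATTGCA" → prefix "ATTG" already present; 2 new (C, A)
  "TAAAAAGATA" → prefix "TAAA" already present; 6 new (A, A, G, A, T, A)
  "ATTGT" → prefix "ATTG" already present; 1 new (T)
  "TATTGCAGG" → prefix "TAT" already present; 6 new (T, G, C, A, G, G)
  "CCAGCG" → prefix "CC" already present; 4 new (A, G, C, G)
  "ATTGTCGTC" → prefix "ATTGT" already present; 4 new (C, G, T, C)
  "TAAAGACA" → prefix "TAAAGA" already present; 2 new (C, A)
  "TATTG" → prefix "TATTG" already present; 0 new (none)
Total nodes = 11 + 7 + 8 + 5 + 10 + 2 + 6 + 1 + 6 + 4 + 4 + 2 + 0 = 66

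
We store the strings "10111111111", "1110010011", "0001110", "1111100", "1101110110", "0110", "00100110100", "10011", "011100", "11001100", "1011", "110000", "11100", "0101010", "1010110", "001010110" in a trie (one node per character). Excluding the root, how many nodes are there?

78

Insert word by word; a character creates a node only if that edge doesn't already exist:
  "10111111111" → 11 new (1, 0, 1, 1, 1, 1, 1, 1, 1, 1, 1)
  "1110010011" → prefix "1" already present; 9 new (1, 1, 0, 0, 1, 0, 0, 1, 1)
  "0001110" → 7 new (0, 0, 0, 1, 1, 1, 0)
  "1111100" → prefix "111" already present; 4 new (1, 1, 0, 0)
  "1101110110" → prefix "11" already present; 8 new (0, 1, 1, 1, 0, 1, 1, 0)
  "0110" → prefix "0" already present; 3 new (1, 1, 0)
  "00100110100" → prefix "00" already present; 9 new (1, 0, 0, 1, 1, 0, 1, 0, 0)
  "10011" → prefix "10" already present; 3 new (0, 1, 1)
  "011100" → prefix "011" already present; 3 new (1, 0, 0)
  "11001100" → prefix "110" already present; 5 new (0, 1, 1, 0, 0)
  "1011" → prefix "1011" already present; 0 new (none)
  "110000" → prefix "1100" already present; 2 new (0, 0)
  "11100" → prefix "11100" already present; 0 new (none)
  "0101010" → prefix "01" already present; 5 new (0, 1, 0, 1, 0)
  "1010110" → prefix "101" already present; 4 new (0, 1, 1, 0)
  "001010110" → prefix "0010" already present; 5 new (1, 0, 1, 1, 0)
Total nodes = 11 + 9 + 7 + 4 + 8 + 3 + 9 + 3 + 3 + 5 + 0 + 2 + 0 + 5 + 4 + 5 = 78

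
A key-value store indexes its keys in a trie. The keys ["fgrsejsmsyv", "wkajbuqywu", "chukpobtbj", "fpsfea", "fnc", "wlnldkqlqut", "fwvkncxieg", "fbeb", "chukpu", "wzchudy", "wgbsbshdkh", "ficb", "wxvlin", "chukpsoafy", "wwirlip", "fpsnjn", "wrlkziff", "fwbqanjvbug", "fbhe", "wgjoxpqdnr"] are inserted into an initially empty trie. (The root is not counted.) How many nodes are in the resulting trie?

124

Insert word by word; a character creates a node only if that edge doesn't already exist:
  "fgrsejsmsyv" → 11 new (f, g, r, s, e, j, s, m, s, y, v)
  "wkajbuqywu" → 10 new (w, k, a, j, b, u, q, y, w, u)
  "chukpobtbj" → 10 new (c, h, u, k, p, o, b, t, b, j)
  "fpsfea" → prefix "f" already present; 5 new (p, s, f, e, a)
  "fnc" → prefix "f" already present; 2 new (n, c)
  "wlnldkqlqut" → prefix "w" already present; 10 new (l, n, l, d, k, q, l, q, u, t)
  "fwvkncxieg" → prefix "f" already present; 9 new (w, v, k, n, c, x, i, e, g)
  "fbeb" → prefix "f" already present; 3 new (b, e, b)
  "chukpu" → prefix "chukp" already present; 1 new (u)
  "wzchudy" → prefix "w" already present; 6 new (z, c, h, u, d, y)
  "wgbsbshdkh" → prefix "w" already present; 9 new (g, b, s, b, s, h, d, k, h)
  "ficb" → prefix "f" already present; 3 new (i, c, b)
  "wxvlin" → prefix "w" already present; 5 new (x, v, l, i, n)
  "chukpsoafy" → prefix "chukp" already present; 5 new (s, o, a, f, y)
  "wwirlip" → prefix "w" already present; 6 new (w, i, r, l, i, p)
  "fpsnjn" → prefix "fps" already present; 3 new (n, j, n)
  "wrlkziff" → prefix "w" already present; 7 new (r, l, k, z, i, f, f)
  "fwbqanjvbug" → prefix "fw" already present; 9 new (b, q, a, n, j, v, b, u, g)
  "fbhe" → prefix "fb" already present; 2 new (h, e)
  "wgjoxpqdnr" → prefix "wg" already present; 8 new (j, o, x, p, q, d, n, r)
Total nodes = 11 + 10 + 10 + 5 + 2 + 10 + 9 + 3 + 1 + 6 + 9 + 3 + 5 + 5 + 6 + 3 + 7 + 9 + 2 + 8 = 124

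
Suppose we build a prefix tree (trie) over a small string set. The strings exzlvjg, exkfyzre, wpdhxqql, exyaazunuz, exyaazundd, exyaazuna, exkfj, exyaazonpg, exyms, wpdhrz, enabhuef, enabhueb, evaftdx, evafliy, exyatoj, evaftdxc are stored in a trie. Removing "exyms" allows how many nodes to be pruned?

2

A node on "exyms"'s path can go only if nothing else ends at it or branches off below it.
The suffix "ms" (2 nodes) is used only by "exyms"; the node for "exy" still has the child "a", so pruning stops there.
Nodes removed: 2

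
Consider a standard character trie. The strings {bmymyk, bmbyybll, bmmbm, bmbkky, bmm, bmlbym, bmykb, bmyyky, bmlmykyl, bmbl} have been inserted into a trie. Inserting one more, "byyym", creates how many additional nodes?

Walking "byyym" from the root, the first 1 characters ("b") follow existing edges; "y" is the first miss.
Each of the 4 remaining characters creates one node.

4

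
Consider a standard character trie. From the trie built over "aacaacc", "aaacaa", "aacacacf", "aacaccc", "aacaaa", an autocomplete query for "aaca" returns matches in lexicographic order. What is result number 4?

Words with prefix "aaca", in lexicographic order: "aacaaa", "aacaacc", "aacacacf", "aacaccc"
The 4th is aacaccc.

aacaccc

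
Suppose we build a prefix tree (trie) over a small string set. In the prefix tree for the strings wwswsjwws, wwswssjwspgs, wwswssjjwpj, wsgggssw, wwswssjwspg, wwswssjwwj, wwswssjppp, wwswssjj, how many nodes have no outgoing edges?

Leaves are exactly the stored words that no other stored word extends.
Those words: "wsgggssw", "wwswsjwws", "wwswssjjwpj", "wwswssjppp", "wwswssjwspgs", "wwswssjwwj"
Leaf count: 6

6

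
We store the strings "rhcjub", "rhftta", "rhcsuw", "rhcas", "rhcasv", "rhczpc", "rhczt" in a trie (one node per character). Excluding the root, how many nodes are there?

Count nodes per top-level branch (shared prefixes stored once):
  'r'-branch (rhcas, rhcasv, rhcjub, rhcsuw, rhczpc, rhczt, rhftta): 20 nodes
Sum: 20

20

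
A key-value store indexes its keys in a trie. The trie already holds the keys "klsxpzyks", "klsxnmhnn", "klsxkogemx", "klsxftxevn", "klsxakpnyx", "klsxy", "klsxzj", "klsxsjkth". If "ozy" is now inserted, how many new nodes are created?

3

"ozy" shares no prefix with any stored word, so all 3 characters open new nodes.
3 − 0 = 3 new nodes.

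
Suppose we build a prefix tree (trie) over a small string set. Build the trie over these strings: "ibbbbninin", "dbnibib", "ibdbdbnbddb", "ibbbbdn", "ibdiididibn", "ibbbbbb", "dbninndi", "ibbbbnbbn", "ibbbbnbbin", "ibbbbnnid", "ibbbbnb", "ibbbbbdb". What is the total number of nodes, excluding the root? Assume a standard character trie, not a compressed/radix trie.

Trace insertions, counting only characters that open a new branch:
  "ibbbbninin" → 10 new (i, b, b, b, b, n, i, n, i, n)
  "dbnibib" → 7 new (d, b, n, i, b, i, b)
  "ibdbdbnbddb" → prefix "ib" already present; 9 new (d, b, d, b, n, b, d, d, b)
  "ibbbbdn" → prefix "ibbbb" already present; 2 new (d, n)
  "ibdiididibn" → prefix "ibd" already present; 8 new (i, i, d, i, d, i, b, n)
  "ibbbbbb" → prefix "ibbbb" already present; 2 new (b, b)
  "dbninndi" → prefix "dbni" already present; 4 new (n, n, d, i)
  "ibbbbnbbn" → prefix "ibbbbn" already present; 3 new (b, b, n)
  "ibbbbnbbin" → prefix "ibbbbnbb" already present; 2 new (i, n)
  "ibbbbnnid" → prefix "ibbbbn" already present; 3 new (n, i, d)
  "ibbbbnb" → prefix "ibbbbnb" already present; 0 new (none)
  "ibbbbbdb" → prefix "ibbbbb" already present; 2 new (d, b)
Total nodes = 10 + 7 + 9 + 2 + 8 + 2 + 4 + 3 + 2 + 3 + 0 + 2 = 52

52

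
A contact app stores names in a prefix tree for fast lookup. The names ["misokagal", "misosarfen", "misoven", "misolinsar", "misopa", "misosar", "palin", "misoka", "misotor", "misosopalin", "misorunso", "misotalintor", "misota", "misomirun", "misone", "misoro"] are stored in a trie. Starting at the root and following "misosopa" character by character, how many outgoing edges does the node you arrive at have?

1

Walk "misosopa" from the root, arriving at one node.
Characters that immediately follow "misosopa" among the stored strings: {l}.
That node has 1 child edge.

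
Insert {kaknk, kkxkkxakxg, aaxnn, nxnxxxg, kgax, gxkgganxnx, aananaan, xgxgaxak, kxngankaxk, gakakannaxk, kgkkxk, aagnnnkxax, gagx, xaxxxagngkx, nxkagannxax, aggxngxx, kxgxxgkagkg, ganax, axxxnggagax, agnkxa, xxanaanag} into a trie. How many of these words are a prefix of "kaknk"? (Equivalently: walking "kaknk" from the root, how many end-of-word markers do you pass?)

Check each prefix of "kaknk" against the stored set — each match is an end-marker on the path.
Prefixes of the query that are stored words: "kaknk"
Count: 1

1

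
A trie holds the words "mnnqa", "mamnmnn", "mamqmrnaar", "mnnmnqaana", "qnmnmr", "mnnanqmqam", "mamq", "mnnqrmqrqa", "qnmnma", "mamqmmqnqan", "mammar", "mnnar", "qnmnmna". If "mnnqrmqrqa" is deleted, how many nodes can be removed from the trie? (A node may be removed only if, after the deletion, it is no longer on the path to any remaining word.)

6

Walk "mnnqrmqrqa" from the leaf back toward the root, removing each node that no remaining word uses.
The suffix "rmqrqa" (6 nodes) is used only by "mnnqrmqrqa"; the node for "mnnq" still has the child "a", so pruning stops there.
Nodes removed: 6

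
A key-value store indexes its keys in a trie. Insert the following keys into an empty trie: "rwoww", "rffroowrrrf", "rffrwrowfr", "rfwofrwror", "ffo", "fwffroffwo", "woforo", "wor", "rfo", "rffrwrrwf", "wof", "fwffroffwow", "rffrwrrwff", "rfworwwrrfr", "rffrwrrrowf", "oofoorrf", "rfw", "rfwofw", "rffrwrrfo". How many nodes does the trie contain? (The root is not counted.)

Count nodes per top-level branch (shared prefixes stored once):
  'f'-branch (ffo, fwffroffwo, fwffroffwow): 13 nodes
  'o'-branch (oofoorrf): 8 nodes
  'r'-branch (rffroowrrrf, rffrwrowfr, rffrwrrfo, rffrwrrrowf, rffrwrrwf, rffrwrrwff, rfo, rfw, rfwofrwror, rfwofw, rfworwwrrfr, rwoww): 48 nodes
  'w'-branch (wof, woforo, wor): 7 nodes
Sum: 76

76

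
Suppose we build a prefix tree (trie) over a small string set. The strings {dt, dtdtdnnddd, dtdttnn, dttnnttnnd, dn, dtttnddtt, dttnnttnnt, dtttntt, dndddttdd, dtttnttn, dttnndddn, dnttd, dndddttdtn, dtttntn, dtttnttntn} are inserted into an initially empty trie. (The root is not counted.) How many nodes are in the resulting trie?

Count nodes per top-level branch (shared prefixes stored once):
  'd'-branch (dn, dndddttdd, dndddttdtn, dnttd, dt, dtdtdnnddd, dtdttnn, dttnndddn, dttnnttnnd, dttnnttnnt, dtttnddtt, dtttntn, dtttntt, dtttnttn, dtttnttntn): 51 nodes
Sum: 51

51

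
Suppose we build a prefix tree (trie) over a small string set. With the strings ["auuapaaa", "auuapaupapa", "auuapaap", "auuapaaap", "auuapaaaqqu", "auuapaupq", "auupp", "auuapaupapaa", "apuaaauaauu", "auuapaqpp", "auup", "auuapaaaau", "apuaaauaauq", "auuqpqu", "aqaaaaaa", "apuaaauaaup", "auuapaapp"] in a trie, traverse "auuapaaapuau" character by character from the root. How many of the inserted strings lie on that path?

2

Walk "auuapaaapuau" from the root; an end-of-word marker is hit whenever a stored word is a prefix of "auuapaaapuau".
Prefixes of the query that are stored words: "auuapaaa", "auuapaaap"
Count: 2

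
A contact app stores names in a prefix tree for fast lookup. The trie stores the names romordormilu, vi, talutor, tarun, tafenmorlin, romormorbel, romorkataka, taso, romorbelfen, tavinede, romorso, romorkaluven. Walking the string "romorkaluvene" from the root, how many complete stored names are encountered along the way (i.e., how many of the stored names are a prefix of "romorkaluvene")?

1

Traverse "romorkaluvene" character by character; count nodes along the way that are marked as word ends.
Prefixes of the query that are stored words: "romorkaluven"
Count: 1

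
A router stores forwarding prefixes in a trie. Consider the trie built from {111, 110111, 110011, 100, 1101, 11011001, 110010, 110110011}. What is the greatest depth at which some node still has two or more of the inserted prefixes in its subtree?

8

The deepest shared node is where two words last agree before diverging.
"11011001" and "110110011" agree on "11011001" (8 characters) before diverging; nothing deeper is shared.
Longest shared-prefix length: 8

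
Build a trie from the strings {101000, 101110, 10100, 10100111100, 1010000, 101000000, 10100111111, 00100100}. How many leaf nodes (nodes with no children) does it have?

5

A leaf is a node with no children — equivalently, the end of a word that is not a proper prefix of any other stored word.
Those words: "00100100", "101000000", "10100111100", "10100111111", "101110"
Leaf count: 5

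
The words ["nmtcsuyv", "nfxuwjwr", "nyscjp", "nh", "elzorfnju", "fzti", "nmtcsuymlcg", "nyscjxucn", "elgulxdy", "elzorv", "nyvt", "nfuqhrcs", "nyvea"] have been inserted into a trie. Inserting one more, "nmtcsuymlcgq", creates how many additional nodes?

"nmtcsuymlcg" is already a path in the trie; the remaining "q" must be added.
New nodes needed: |"nmtcsuymlcgq"| − 11 = 12 − 11 = 1.

1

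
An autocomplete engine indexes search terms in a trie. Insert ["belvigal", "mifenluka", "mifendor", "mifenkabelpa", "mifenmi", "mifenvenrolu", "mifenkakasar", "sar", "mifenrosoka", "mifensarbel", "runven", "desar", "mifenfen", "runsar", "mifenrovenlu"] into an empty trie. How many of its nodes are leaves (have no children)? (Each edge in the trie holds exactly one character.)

15

A leaf is a node with no children — equivalently, the end of a word that is not a proper prefix of any other stored word.
Those words: "belvigal", "desar", "mifendor", "mifenfen", "mifenkabelpa", "mifenkakasar", "mifenluka", "mifenmi", "mifenrosoka", "mifenrovenlu", "mifensarbel", "mifenvenrolu", "runsar", "runven", "sar"
Leaf count: 15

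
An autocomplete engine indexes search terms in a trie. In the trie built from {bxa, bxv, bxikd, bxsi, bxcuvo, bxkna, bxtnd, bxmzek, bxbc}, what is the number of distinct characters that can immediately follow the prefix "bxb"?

1

Follow the path "bxb" to its node, then look at its outgoing edges.
Distinct next characters after "bxb": c.
That node has 1 child edge.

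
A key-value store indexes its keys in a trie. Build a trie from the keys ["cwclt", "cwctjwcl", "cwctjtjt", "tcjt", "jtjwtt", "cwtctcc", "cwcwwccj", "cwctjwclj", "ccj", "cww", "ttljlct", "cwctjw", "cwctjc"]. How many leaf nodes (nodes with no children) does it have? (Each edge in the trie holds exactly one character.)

11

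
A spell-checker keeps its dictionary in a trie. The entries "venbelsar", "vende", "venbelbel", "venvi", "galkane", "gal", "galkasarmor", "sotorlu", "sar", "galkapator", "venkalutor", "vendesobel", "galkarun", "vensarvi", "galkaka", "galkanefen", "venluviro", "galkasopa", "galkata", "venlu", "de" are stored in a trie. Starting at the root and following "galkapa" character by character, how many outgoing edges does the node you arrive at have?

1

Walk "galkapa" from the root, arriving at one node.
Characters that immediately follow "galkapa" among the stored strings: {t}.
That node has 1 child edge.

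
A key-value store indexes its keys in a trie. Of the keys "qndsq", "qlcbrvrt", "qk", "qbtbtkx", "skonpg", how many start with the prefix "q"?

Traverse to the node for "q", then collect every word in that subtree.
Words under "q": qbtbtkx, qk, qlcbrvrt, qndsq
Count: 4

4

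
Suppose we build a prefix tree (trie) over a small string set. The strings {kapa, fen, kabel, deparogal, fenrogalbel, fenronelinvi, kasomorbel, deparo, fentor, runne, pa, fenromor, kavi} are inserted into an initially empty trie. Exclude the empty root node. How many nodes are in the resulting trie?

Count nodes per top-level branch (shared prefixes stored once):
  'd'-branch (deparo, deparogal): 9 nodes
  'f'-branch (fen, fenrogalbel, fenromor, fenronelinvi, fentor): 24 nodes
  'k'-branch (kabel, kapa, kasomorbel, kavi): 17 nodes
  'p'-branch (pa): 2 nodes
  'r'-branch (runne): 5 nodes
Sum: 57

57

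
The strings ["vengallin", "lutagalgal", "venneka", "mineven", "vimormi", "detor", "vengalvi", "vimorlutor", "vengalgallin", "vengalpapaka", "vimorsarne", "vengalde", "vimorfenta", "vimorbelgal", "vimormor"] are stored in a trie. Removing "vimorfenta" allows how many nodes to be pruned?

A node on "vimorfenta"'s path can go only if nothing else ends at it or branches off below it.
The suffix "fenta" (5 nodes) is used only by "vimorfenta"; the node for "vimor" still has the child "m", so pruning stops there.
Nodes removed: 5

5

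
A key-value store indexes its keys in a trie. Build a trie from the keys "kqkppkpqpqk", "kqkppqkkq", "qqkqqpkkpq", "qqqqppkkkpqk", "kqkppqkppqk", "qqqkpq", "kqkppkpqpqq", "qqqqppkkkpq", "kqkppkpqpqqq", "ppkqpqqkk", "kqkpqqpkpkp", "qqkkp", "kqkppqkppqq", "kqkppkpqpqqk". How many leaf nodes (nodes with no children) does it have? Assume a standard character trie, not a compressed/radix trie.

12

A leaf is a node with no children — equivalently, the end of a word that is not a proper prefix of any other stored word.
Those words: "kqkppkpqpqk", "kqkppkpqpqqk", "kqkppkpqpqqq", "kqkppqkkq", "kqkppqkppqk", "kqkppqkppqq", "kqkpqqpkpkp", "ppkqpqqkk", "qqkkp", "qqkqqpkkpq", "qqqkpq", "qqqqppkkkpqk"
Leaf count: 12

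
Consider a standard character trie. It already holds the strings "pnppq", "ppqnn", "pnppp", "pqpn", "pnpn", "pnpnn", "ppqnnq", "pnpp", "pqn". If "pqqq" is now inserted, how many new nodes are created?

2

Walking "pqqq" from the root, the first 2 characters ("pq") follow existing edges; "q" is the first miss.
So 4 − 2 = 2 new nodes.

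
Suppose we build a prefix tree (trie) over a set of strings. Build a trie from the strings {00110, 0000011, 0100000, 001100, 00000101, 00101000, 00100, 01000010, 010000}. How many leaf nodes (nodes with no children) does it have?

A leaf is a node with no children — equivalently, the end of a word that is not a proper prefix of any other stored word.
Those words: "00000101", "0000011", "00100", "00101000", "001100", "0100000", "01000010"
Leaf count: 7

7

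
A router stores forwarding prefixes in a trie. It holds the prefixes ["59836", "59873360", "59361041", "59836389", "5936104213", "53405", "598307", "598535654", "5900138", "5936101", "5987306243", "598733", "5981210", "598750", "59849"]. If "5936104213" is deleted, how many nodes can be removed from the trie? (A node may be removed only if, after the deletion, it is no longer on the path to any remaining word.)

Walk "5936104213" from the leaf back toward the root, removing each node that no remaining word uses.
The suffix "213" (3 nodes) is used only by "5936104213"; the node for "5936104" still has the child "1", so pruning stops there.
Nodes removed: 3

3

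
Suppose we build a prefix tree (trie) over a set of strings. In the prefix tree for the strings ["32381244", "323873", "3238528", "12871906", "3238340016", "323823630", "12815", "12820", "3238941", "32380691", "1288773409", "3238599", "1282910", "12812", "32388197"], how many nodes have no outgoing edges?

15

A leaf is a node with no children — equivalently, the end of a word that is not a proper prefix of any other stored word.
Those words: "12812", "12815", "12820", "1282910", "12871906", "1288773409", "32380691", "32381244", "323823630", "3238340016", "3238528", "3238599", "323873", "32388197", "3238941"
Leaf count: 15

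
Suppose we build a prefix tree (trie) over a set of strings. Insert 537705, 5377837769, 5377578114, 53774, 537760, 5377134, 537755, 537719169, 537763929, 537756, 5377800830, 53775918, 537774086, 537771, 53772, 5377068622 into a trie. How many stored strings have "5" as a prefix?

16

Filter for entries beginning with "5":
Words under "5": 537705, 5377068622, 5377134, 537719169, 53772, 53774, 537755, 537756, 5377578114, 53775918, 537760, 537763929, 537771, 537774086, 5377800830, 5377837769
Count: 16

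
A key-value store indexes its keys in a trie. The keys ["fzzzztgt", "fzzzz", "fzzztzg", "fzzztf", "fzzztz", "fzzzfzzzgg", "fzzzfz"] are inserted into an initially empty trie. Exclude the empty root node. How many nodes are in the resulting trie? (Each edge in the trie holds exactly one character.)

18

Trie structure (* marks end of a word):
(root)
└─ f
   └─ z
      └─ z
         └─ z
            ├─ f
            │  └─ z *
            │     └─ z
            │        └─ z
            │           └─ g
            │              └─ g *
            ├─ t
            │  ├─ f *
            │  └─ z *
            │     └─ g *
            └─ z *
               └─ t
                  └─ g
                     └─ t *
Counting every labelled node above: 18.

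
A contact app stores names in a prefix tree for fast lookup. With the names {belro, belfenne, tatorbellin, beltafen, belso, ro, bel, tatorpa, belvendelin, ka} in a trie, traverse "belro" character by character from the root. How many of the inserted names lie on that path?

Walk "belro" from the root; an end-of-word marker is hit whenever a stored word is a prefix of "belro".
Prefixes of the query that are stored words: "bel", "belro"
Count: 2

2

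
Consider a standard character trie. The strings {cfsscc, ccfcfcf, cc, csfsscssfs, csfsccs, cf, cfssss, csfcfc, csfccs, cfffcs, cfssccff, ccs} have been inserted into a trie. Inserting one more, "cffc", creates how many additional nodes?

"cff" is already a path in the trie; the remaining "c" must be added.
Each of the 1 remaining characters creates one node.

1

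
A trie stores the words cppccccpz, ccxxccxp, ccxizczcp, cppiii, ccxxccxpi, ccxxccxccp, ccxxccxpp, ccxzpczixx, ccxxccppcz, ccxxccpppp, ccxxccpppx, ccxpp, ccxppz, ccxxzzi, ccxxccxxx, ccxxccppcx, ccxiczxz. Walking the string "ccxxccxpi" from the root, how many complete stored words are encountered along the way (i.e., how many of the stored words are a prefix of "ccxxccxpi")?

2

Walk "ccxxccxpi" from the root; an end-of-word marker is hit whenever a stored word is a prefix of "ccxxccxpi".
Prefixes of the query that are stored words: "ccxxccxp", "ccxxccxpi"
Count: 2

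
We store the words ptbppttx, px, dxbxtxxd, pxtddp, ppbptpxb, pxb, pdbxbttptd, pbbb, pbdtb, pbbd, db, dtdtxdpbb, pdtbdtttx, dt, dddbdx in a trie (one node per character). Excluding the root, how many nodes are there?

66

Insert word by word; a character creates a node only if that edge doesn't already exist:
  "ptbppttx" → 8 new (p, t, b, p, p, t, t, x)
  "px" → prefix "p" already present; 1 new (x)
  "dxbxtxxd" → 8 new (d, x, b, x, t, x, x, d)
  "pxtddp" → prefix "px" already present; 4 new (t, d, d, p)
  "ppbptpxb" → prefix "p" already present; 7 new (p, b, p, t, p, x, b)
  "pxb" → prefix "px" already present; 1 new (b)
  "pdbxbttptd" → prefix "p" already present; 9 new (d, b, x, b, t, t, p, t, d)
  "pbbb" → prefix "p" already present; 3 new (b, b, b)
  "pbdtb" → prefix "pb" already present; 3 new (d, t, b)
  "pbbd" → prefix "pbb" already present; 1 new (d)
  "db" → prefix "d" already present; 1 new (b)
  "dtdtxdpbb" → prefix "d" already present; 8 new (t, d, t, x, d, p, b, b)
  "pdtbdtttx" → prefix "pd" already present; 7 new (t, b, d, t, t, t, x)
  "dt" → prefix "dt" already present; 0 new (none)
  "dddbdx" → prefix "d" already present; 5 new (d, d, b, d, x)
Total nodes = 8 + 1 + 8 + 4 + 7 + 1 + 9 + 3 + 3 + 1 + 1 + 8 + 7 + 0 + 5 = 66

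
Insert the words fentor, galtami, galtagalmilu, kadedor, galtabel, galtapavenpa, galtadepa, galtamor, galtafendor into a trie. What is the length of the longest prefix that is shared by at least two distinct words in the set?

Look for the deepest trie node that still has at least two words in its subtree.
"galtami" and "galtamor" agree on "galtam" (6 characters) before diverging; nothing deeper is shared.
Longest shared-prefix length: 6

6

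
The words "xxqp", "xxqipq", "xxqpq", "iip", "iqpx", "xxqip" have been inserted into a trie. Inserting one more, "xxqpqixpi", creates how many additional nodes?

"xxqpq" is already a path in the trie; the remaining "ixpi" must be added.
So 9 − 5 = 4 new nodes.

4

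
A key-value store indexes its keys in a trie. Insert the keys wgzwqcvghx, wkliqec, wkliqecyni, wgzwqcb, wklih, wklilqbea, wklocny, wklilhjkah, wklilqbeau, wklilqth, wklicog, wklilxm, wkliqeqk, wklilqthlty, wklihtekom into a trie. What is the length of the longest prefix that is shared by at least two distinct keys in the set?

9

Equivalently: take the maximum, over all pairs, of their longest common prefix length.
"wklilqbea" and "wklilqbeau" agree on "wklilqbea" (9 characters) before diverging; nothing deeper is shared.
Longest shared-prefix length: 9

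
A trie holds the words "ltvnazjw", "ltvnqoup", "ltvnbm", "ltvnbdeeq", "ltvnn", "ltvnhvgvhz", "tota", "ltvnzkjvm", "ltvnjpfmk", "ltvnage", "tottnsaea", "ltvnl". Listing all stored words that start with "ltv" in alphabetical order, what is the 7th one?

Words with prefix "ltv", in lexicographic order: "ltvnage", "ltvnazjw", "ltvnbdeeq", "ltvnbm", "ltvnhvgvhz", "ltvnjpfmk", "ltvnl", "ltvnn", "ltvnqoup", "ltvnzkjvm"
The 7th is ltvnl.

ltvnl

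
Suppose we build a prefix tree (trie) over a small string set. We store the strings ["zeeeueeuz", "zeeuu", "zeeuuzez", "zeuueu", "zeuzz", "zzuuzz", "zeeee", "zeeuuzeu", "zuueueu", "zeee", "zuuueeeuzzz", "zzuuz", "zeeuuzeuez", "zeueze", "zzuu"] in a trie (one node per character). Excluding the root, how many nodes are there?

Count nodes per top-level branch (shared prefixes stored once):
  'z'-branch (zeee, zeeee, zeeeueeuz, zeeuu, zeeuuzeu, zeeuuzeuez, zeeuuzez, zeueze, zeuueu, zeuzz, zuueueu, zuuueeeuzzz, zzuu, zzuuz, zzuuzz): 46 nodes
Sum: 46

46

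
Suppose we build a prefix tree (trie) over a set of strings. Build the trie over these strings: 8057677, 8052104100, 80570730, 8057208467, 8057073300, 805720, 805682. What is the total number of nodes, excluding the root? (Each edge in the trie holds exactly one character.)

Trie structure (* marks end of a word):
(root)
└─ 8
   └─ 0
      └─ 5
         ├─ 2
         │  └─ 1
         │     └─ 0
         │        └─ 4
         │           └─ 1
         │              └─ 0
         │                 └─ 0 *
         ├─ 6
         │  └─ 8
         │     └─ 2 *
         └─ 7
            ├─ 0
            │  └─ 7
            │     └─ 3
            │        ├─ 0 *
            │        └─ 3
            │           └─ 0
            │              └─ 0 *
            ├─ 2
            │  └─ 0 *
            │     └─ 8
            │        └─ 4
            │           └─ 6
            │              └─ 7 *
            └─ 6
               └─ 7
                  └─ 7 *
Counting every labelled node above: 30.

30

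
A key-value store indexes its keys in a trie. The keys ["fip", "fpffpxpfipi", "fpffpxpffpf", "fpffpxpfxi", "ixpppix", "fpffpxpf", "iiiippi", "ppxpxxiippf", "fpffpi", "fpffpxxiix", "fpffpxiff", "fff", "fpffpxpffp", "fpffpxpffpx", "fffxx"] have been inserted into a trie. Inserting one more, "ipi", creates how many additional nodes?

2

The longest prefix of "ipi" already in the trie is "i" (length 1).
Each of the 2 remaining characters creates one node.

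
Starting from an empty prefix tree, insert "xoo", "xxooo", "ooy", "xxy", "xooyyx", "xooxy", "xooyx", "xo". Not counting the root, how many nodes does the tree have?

Trie structure (* marks end of a word):
(root)
├─ o
│  └─ o
│     └─ y *
└─ x
   ├─ o *
   │  └─ o *
   │     ├─ x
   │     │  └─ y *
   │     └─ y
   │        ├─ x *
   │        └─ y
   │           └─ x *
   └─ x
      ├─ o
      │  └─ o
      │     └─ o *
      └─ y *
Counting every labelled node above: 17.

17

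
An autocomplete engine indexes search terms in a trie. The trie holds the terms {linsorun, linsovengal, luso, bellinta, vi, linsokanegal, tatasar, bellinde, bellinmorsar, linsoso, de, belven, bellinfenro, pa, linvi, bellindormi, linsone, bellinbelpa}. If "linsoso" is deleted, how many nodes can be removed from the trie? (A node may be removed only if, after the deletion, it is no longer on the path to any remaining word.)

2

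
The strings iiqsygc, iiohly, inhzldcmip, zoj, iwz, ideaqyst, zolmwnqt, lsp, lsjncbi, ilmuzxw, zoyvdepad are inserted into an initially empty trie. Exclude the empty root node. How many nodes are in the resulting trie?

59

For each word, the new-node count is its length minus the longest prefix already in the trie:
  "iiqsygc" → 7 new (i, i, q, s, y, g, c)
  "iiohly" → prefix "ii" already present; 4 new (o, h, l, y)
  "inhzldcmip" → prefix "i" already present; 9 new (n, h, z, l, d, c, m, i, p)
  "zoj" → 3 new (z, o, j)
  "iwz" → prefix "i" already present; 2 new (w, z)
  "ideaqyst" → prefix "i" already present; 7 new (d, e, a, q, y, s, t)
  "zolmwnqt" → prefix "zo" already present; 6 new (l, m, w, n, q, t)
  "lsp" → 3 new (l, s, p)
  "lsjncbi" → prefix "ls" already present; 5 new (j, n, c, b, i)
  "ilmuzxw" → prefix "i" already present; 6 new (l, m, u, z, x, w)
  "zoyvdepad" → prefix "zo" already present; 7 new (y, v, d, e, p, a, d)
Total nodes = 7 + 4 + 9 + 3 + 2 + 7 + 6 + 3 + 5 + 6 + 7 = 59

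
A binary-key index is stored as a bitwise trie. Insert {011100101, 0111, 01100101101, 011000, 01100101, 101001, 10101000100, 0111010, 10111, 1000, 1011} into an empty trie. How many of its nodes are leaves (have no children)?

Leaves are exactly the stored words that no other stored word extends.
Those words: "011000", "01100101101", "011100101", "0111010", "1000", "101001", "10101000100", "10111"
Leaf count: 8

8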